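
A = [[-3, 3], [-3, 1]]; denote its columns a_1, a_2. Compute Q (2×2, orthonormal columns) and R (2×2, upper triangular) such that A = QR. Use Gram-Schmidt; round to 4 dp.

a_1 = (-3, -3); ‖a_1‖ = 4.2426, so e_1 = (-0.7071, -0.7071).
e_1·a_2 = (-0.7071)·3 + (-0.7071)·1 = -2.8284.
u_2 = a_2 + 2.8284·e_1 = (1.0000, -1.0000).
‖u_2‖ = 1.4142, so e_2 = (0.7071, -0.7071).

Q = [[-0.7071, 0.7071], [-0.7071, -0.7071]], R = [[4.2426, -2.8284], [0.0000, 1.4142]]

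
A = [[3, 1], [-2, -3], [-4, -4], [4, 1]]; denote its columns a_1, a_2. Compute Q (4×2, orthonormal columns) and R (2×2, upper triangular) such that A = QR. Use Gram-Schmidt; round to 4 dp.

Q = [[0.4472, -0.3237], [-0.2981, -0.5935], [-0.5963, -0.4933], [0.5963, -0.5473]], R = [[6.7082, 4.3231], [0.0000, 2.8829]]

a_1 = (3, -2, -4, 4); ‖a_1‖ = 6.7082, so q_1 = (0.4472, -0.2981, -0.5963, 0.5963).
q_1·a_2 = 0.4472·1 + (-0.2981)·(-3) + (-0.5963)·(-4) + 0.5963·1 = 4.3231.
u_2 = a_2 − 4.3231·q_1 = (-0.9333, -1.7111, -1.4222, -1.5778).
‖u_2‖ = 2.8829, so q_2 = (-0.3237, -0.5935, -0.4933, -0.5473).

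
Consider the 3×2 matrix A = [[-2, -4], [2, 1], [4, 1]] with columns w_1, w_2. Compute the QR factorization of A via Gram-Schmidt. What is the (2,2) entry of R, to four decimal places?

w_1 = (-2, 2, 4); ‖w_1‖ = 4.8990, so q_1 = (-0.4082, 0.4082, 0.8165).
q_1·w_2 = (-0.4082)·(-4) + 0.4082·1 + 0.8165·1 = 2.8577.
u_2 = w_2 − 2.8577·q_1 = (-2.8333, -0.1667, -1.3333).
r_{22} = ‖u_2‖ = 3.1358.

r_{22} = 3.1358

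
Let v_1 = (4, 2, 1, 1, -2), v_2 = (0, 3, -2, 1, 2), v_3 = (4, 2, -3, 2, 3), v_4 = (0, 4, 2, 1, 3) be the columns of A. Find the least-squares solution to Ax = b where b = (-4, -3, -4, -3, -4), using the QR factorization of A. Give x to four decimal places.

v_1 = (4, 2, 1, 1, -2); ‖v_1‖ = 5.0990, so q_1 = (0.7845, 0.3922, 0.1961, 0.1961, -0.3922).
q_1·v_2 = 0.7845·0 + 0.3922·3 + 0.1961·(-2) + 0.1961·1 + (-0.3922)·2 = 0.1961.
u_2 = v_2 − 0.1961·q_1 = (-0.1538, 2.9231, -2.0385, 0.9615, 2.0769).
‖u_2‖ = 4.2381, so q_2 = (-0.0363, 0.6897, -0.4810, 0.2269, 0.4901).
q_1·v_3 = 0.7845·4 + 0.3922·2 + 0.1961·(-3) + 0.1961·2 + (-0.3922)·3 = 2.5495; q_2·v_3 = (-0.0363)·4 + 0.6897·2 + (-0.4810)·(-3) + 0.2269·2 + 0.4901·3 = 4.6011.
u_3 = v_3 − 2.5495·q_1 − 4.6011·q_2 = (2.1670, -2.1734, -1.2869, 0.4561, 1.7452).
‖u_3‖ = 3.7855, so q_3 = (0.5725, -0.5742, -0.3400, 0.1205, 0.4610).
q_1·v_4 = 0.7845·0 + 0.3922·4 + 0.1961·2 + 0.1961·1 + (-0.3922)·3 = 0.9806; q_2·v_4 = (-0.0363)·0 + 0.6897·4 + (-0.4810)·2 + 0.2269·1 + 0.4901·3 = 3.4939; q_3·v_4 = 0.5725·0 + (-0.5742)·4 + (-0.3400)·2 + 0.1205·1 + 0.4610·3 = -1.4730.
u_4 = v_4 − 0.9806·q_1 − 3.4939·q_2 + 1.4730·q_3 = (0.2008, 0.3598, 2.9874, 0.1925, 2.3515).
‖u_4‖ = 3.8290, so q_4 = (0.0525, 0.0940, 0.7802, 0.0503, 0.6141).
Qᵀb = (-4.1184, -2.6409, -1.4130, -6.2199).
Back-substitute: x_4 = -6.2199/3.8290 = -1.6244.
x_3 = (-1.4130 + 1.4730·(-1.6244))/3.7855 = -1.0054.
x_2 = (-2.6409 − 4.6011·(-1.0054) − 3.4939·(-1.6244))/4.2381 = 1.8076.
x_1 = (-4.1184 − 0.1961·1.8076 − 2.5495·(-1.0054) − 0.9806·(-1.6244))/5.0990 = -0.0621.

x = (-0.0621, 1.8076, -1.0054, -1.6244)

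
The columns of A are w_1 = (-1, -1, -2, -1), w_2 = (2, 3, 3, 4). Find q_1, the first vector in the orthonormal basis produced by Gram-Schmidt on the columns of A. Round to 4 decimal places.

q_1 = (-0.3780, -0.3780, -0.7559, -0.3780)

q_1 = w_1/‖w_1‖ = (-1, -1, -2, -1)/2.6458 = (-0.3780, -0.3780, -0.7559, -0.3780).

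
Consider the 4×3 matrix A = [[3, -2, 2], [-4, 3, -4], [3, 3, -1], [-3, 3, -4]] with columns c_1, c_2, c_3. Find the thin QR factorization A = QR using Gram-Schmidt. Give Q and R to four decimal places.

q_1 = c_1/‖c_1‖ = (3, -4, 3, -3)/6.5574 = (0.4575, -0.6100, 0.4575, -0.4575).
r_{12} = q_1·c_2 = -2.7450.
u_2 = c_2 + 2.7450·q_1 = (-0.7442, 1.3256, 4.2558, 1.7442).
‖u_2‖ = 4.8441, so q_2 = (-0.1536, 0.2736, 0.8786, 0.3601).
r_{13} = q_1·c_3 = 4.7275; r_{23} = q_2·c_3 = -3.7207.
u_3 = c_3 − 4.7275·q_1 + 3.7207·q_2 = (-0.7344, -0.0981, 0.1060, -0.4975).
‖u_3‖ = 0.8987, so q_3 = (-0.8171, -0.1092, 0.1180, -0.5536).

Q = [[0.4575, -0.1536, -0.8171], [-0.6100, 0.2736, -0.1092], [0.4575, 0.8786, 0.1180], [-0.4575, 0.3601, -0.5536]], R = [[6.5574, -2.7450, 4.7275], [0.0000, 4.8441, -3.7207], [0.0000, 0.0000, 0.8987]]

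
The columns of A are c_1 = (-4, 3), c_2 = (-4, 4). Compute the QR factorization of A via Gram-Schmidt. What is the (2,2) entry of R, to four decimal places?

r_{22} = 0.8000

e_1 = c_1/‖c_1‖ = (-4, 3)/5.0000 = (-0.8000, 0.6000).
r_{12} = e_1·c_2 = 5.6000.
u_2 = c_2 − 5.6000·e_1 = (0.4800, 0.6400).
r_{22} = ‖u_2‖ = 0.8000.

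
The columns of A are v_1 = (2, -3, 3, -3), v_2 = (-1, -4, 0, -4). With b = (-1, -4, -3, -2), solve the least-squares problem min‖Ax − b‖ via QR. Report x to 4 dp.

x = (-0.5918, 1.1521)

e_1 = v_1/‖v_1‖ = (2, -3, 3, -3)/5.5678 = (0.3592, -0.5388, 0.5388, -0.5388).
r_{12} = e_1·v_2 = 3.9513.
u_2 = v_2 − 3.9513·e_1 = (-2.4194, -1.8710, -2.1290, -1.8710).
‖u_2‖ = 4.1698, so e_2 = (-0.5802, -0.4487, -0.5106, -0.4487).
Qᵀb = (1.2572, 4.8041).
Back-substitute: x_2 = 4.8041/4.1698 = 1.1521.
x_1 = (1.2572 − 3.9513·1.1521)/5.5678 = -0.5918.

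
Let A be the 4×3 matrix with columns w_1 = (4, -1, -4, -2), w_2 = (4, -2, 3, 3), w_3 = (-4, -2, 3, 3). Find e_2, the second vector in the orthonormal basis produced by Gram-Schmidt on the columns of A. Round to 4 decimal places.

e_1 = w_1/‖w_1‖ = (4, -1, -4, -2)/6.0828 = (0.6576, -0.1644, -0.6576, -0.3288).
r_{12} = e_1·w_2 = 0.0000.
u_2 = w_2 + 0.0000·e_1 = (4.0000, -2.0000, 3.0000, 3.0000).
‖u_2‖ = 6.1644, so e_2 = (0.6489, -0.3244, 0.4867, 0.4867).

e_2 = (0.6489, -0.3244, 0.4867, 0.4867)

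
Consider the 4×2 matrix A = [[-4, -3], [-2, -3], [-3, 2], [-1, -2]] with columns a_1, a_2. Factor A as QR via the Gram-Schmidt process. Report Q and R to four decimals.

Q = [[-0.7303, -0.2569], [-0.3651, -0.4684], [-0.5477, 0.7706], [-0.1826, -0.3475]], R = [[5.4772, 2.5560], [0.0000, 4.4121]]

a_1 = (-4, -2, -3, -1); ‖a_1‖ = 5.4772, so q_1 = (-0.7303, -0.3651, -0.5477, -0.1826).
q_1·a_2 = (-0.7303)·(-3) + (-0.3651)·(-3) + (-0.5477)·2 + (-0.1826)·(-2) = 2.5560.
u_2 = a_2 − 2.5560·q_1 = (-1.1333, -2.0667, 3.4000, -1.5333).
‖u_2‖ = 4.4121, so q_2 = (-0.2569, -0.4684, 0.7706, -0.3475).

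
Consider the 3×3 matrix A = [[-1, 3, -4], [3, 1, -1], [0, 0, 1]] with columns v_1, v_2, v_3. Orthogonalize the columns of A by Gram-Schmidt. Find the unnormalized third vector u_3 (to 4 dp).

u_3 = (0.0000, 0.0000, 1.0000)

v_1 = (-1, 3, 0); ‖v_1‖ = 3.1623, so e_1 = (-0.3162, 0.9487, 0.0000).
e_1·v_2 = (-0.3162)·3 + 0.9487·1 + 0.0000·0 = 0.0000.
u_2 = v_2 + 0.0000·e_1 = (3.0000, 1.0000, 0.0000).
‖u_2‖ = 3.1623, so e_2 = (0.9487, 0.3162, 0.0000).
e_1·v_3 = (-0.3162)·(-4) + 0.9487·(-1) + 0.0000·1 = 0.3162; e_2·v_3 = 0.9487·(-4) + 0.3162·(-1) + 0.0000·1 = -4.1110.
u_3 = v_3 − 0.3162·e_1 + 4.1110·e_2 = (0.0000, 0.0000, 1.0000).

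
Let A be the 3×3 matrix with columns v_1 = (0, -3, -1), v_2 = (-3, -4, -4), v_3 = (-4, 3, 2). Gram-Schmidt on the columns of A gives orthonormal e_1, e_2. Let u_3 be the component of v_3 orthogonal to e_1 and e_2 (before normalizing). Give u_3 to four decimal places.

u_3 = (-2.1299, -0.7987, 2.3961)

v_1 = (0, -3, -1); ‖v_1‖ = 3.1623, so e_1 = (0.0000, -0.9487, -0.3162).
e_1·v_2 = 0.0000·(-3) + (-0.9487)·(-4) + (-0.3162)·(-4) = 5.0596.
u_2 = v_2 − 5.0596·e_1 = (-3.0000, 0.8000, -2.4000).
‖u_2‖ = 3.9243, so e_2 = (-0.7645, 0.2039, -0.6116).
e_1·v_3 = 0.0000·(-4) + (-0.9487)·3 + (-0.3162)·2 = -3.4785; e_2·v_3 = (-0.7645)·(-4) + 0.2039·3 + (-0.6116)·2 = 2.4463.
u_3 = v_3 + 3.4785·e_1 − 2.4463·e_2 = (-2.1299, -0.7987, 2.3961).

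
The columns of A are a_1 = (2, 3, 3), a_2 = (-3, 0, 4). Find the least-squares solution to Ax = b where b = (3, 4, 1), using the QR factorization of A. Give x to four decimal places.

q_1 = a_1/‖a_1‖ = (2, 3, 3)/4.6904 = (0.4264, 0.6396, 0.6396).
r_{12} = q_1·a_2 = 1.2792.
u_2 = a_2 − 1.2792·q_1 = (-3.5455, -0.8182, 3.1818).
‖u_2‖ = 4.8336, so q_2 = (-0.7335, -0.1693, 0.6583).
Qᵀb = (4.4772, -2.2193).
Back-substitute: x_2 = -2.2193/4.8336 = -0.4591.
x_1 = (4.4772 − 1.2792·(-0.4591))/4.6904 = 1.0798.

x = (1.0798, -0.4591)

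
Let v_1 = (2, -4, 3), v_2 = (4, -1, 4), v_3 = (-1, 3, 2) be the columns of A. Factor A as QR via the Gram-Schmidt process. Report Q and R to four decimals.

v_1 = (2, -4, 3); ‖v_1‖ = 5.3852, so q_1 = (0.3714, -0.7428, 0.5571).
q_1·v_2 = 0.3714·4 + (-0.7428)·(-1) + 0.5571·4 = 4.4567.
u_2 = v_2 − 4.4567·q_1 = (2.3448, 2.3103, 1.5172).
‖u_2‖ = 3.6246, so q_2 = (0.6469, 0.6374, 0.4186).
q_1·v_3 = 0.3714·(-1) + (-0.7428)·3 + 0.5571·2 = -1.4856; q_2·v_3 = 0.6469·(-1) + 0.6374·3 + 0.4186·2 = 2.1025.
u_3 = v_3 + 1.4856·q_1 − 2.1025·q_2 = (-1.8084, 0.5564, 1.9475).
‖u_3‖ = 2.7153, so q_3 = (-0.6660, 0.2049, 0.7172).

Q = [[0.3714, 0.6469, -0.6660], [-0.7428, 0.6374, 0.2049], [0.5571, 0.4186, 0.7172]], R = [[5.3852, 4.4567, -1.4856], [0.0000, 3.6246, 2.1025], [0.0000, 0.0000, 2.7153]]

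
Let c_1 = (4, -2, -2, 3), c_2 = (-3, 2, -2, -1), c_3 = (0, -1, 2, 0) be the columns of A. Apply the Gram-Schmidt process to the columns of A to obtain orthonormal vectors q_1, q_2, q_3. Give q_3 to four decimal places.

q_3 = (-0.6247, -0.5726, 0.1041, 0.5206)

q_1 = c_1/‖c_1‖ = (4, -2, -2, 3)/5.7446 = (0.6963, -0.3482, -0.3482, 0.5222).
r_{12} = q_1·c_2 = -2.6112.
u_2 = c_2 + 2.6112·q_1 = (-1.1818, 1.0909, -2.9091, 0.3636).
‖u_2‖ = 3.3439, so q_2 = (-0.3534, 0.3262, -0.8700, 0.1087).
r_{13} = q_1·c_3 = -0.3482; r_{23} = q_2·c_3 = -2.0662.
u_3 = c_3 + 0.3482·q_1 + 2.0662·q_2 = (-0.4878, -0.4472, 0.0813, 0.4065).
‖u_3‖ = 0.7809, so q_3 = (-0.6247, -0.5726, 0.1041, 0.5206).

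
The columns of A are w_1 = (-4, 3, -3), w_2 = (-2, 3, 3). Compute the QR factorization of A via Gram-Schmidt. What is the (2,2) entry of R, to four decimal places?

w_1 = (-4, 3, -3); ‖w_1‖ = 5.8310, so e_1 = (-0.6860, 0.5145, -0.5145).
e_1·w_2 = (-0.6860)·(-2) + 0.5145·3 + (-0.5145)·3 = 1.3720.
u_2 = w_2 − 1.3720·e_1 = (-1.0588, 2.2941, 3.7059).
r_{22} = ‖u_2‖ = 4.4853.

r_{22} = 4.4853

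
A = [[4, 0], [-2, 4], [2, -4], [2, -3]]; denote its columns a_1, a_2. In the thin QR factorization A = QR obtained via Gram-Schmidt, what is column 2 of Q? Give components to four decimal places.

a_1 = (4, -2, 2, 2); ‖a_1‖ = 5.2915, so q_1 = (0.7559, -0.3780, 0.3780, 0.3780).
q_1·a_2 = 0.7559·0 + (-0.3780)·4 + 0.3780·(-4) + 0.3780·(-3) = -4.1576.
u_2 = a_2 + 4.1576·q_1 = (3.1429, 2.4286, -2.4286, -1.4286).
‖u_2‖ = 4.8697, so q_2 = (0.6454, 0.4987, -0.4987, -0.2934).

q_2 = (0.6454, 0.4987, -0.4987, -0.2934)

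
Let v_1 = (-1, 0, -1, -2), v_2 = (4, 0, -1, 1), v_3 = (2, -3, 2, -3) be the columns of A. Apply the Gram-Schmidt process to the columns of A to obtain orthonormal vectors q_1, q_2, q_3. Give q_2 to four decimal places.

q_2 = (0.8514, 0.0000, -0.4929, -0.1792)

v_1 = (-1, 0, -1, -2); ‖v_1‖ = 2.4495, so q_1 = (-0.4082, 0.0000, -0.4082, -0.8165).
q_1·v_2 = (-0.4082)·4 + 0.0000·0 + (-0.4082)·(-1) + (-0.8165)·1 = -2.0412.
u_2 = v_2 + 2.0412·q_1 = (3.1667, 0.0000, -1.8333, -0.6667).
‖u_2‖ = 3.7193, so q_2 = (0.8514, 0.0000, -0.4929, -0.1792).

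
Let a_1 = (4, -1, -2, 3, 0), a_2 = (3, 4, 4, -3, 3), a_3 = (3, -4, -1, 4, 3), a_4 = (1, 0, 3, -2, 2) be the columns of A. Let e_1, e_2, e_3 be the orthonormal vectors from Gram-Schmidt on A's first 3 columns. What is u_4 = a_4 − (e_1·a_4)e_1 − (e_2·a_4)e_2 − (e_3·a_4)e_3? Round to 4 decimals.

a_1 = (4, -1, -2, 3, 0); ‖a_1‖ = 5.4772, so e_1 = (0.7303, -0.1826, -0.3651, 0.5477, 0.0000).
e_1·a_2 = 0.7303·3 + (-0.1826)·4 + (-0.3651)·4 + 0.5477·(-3) + 0.0000·3 = -1.6432.
u_2 = a_2 + 1.6432·e_1 = (4.2000, 3.7000, 3.4000, -2.1000, 3.0000).
‖u_2‖ = 7.5033, so e_2 = (0.5598, 0.4931, 0.4531, -0.2799, 0.3998).
e_1·a_3 = 0.7303·3 + (-0.1826)·(-4) + (-0.3651)·(-1) + 0.5477·4 + 0.0000·3 = 5.4772; e_2·a_3 = 0.5598·3 + 0.4931·(-4) + 0.4531·(-1) + (-0.2799)·4 + 0.3998·3 = -0.6664.
u_3 = a_3 − 5.4772·e_1 + 0.6664·e_2 = (-0.6270, -2.6714, 1.3020, 0.8135, 3.2664).
‖u_3‖ = 4.5339, so e_3 = (-0.1383, -0.5892, 0.2872, 0.1794, 0.7205).
e_1·a_4 = 0.7303·1 + (-0.1826)·0 + (-0.3651)·3 + 0.5477·(-2) + 0.0000·2 = -1.4606; e_2·a_4 = 0.5598·1 + 0.4931·0 + 0.4531·3 + (-0.2799)·(-2) + 0.3998·2 = 3.2785; e_3·a_4 = (-0.1383)·1 + (-0.5892)·0 + 0.2872·3 + 0.1794·(-2) + 0.7205·2 = 1.8052.
u_4 = a_4 + 1.4606·e_1 − 3.2785·e_2 − 1.8052·e_3 = (0.4811, -0.8197, 0.4627, -0.6063, -0.6114).

u_4 = (0.4811, -0.8197, 0.4627, -0.6063, -0.6114)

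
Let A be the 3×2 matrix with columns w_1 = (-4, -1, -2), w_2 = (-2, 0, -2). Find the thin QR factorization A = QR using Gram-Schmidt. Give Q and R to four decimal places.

Q = [[-0.8729, 0.2673], [-0.2182, 0.5345], [-0.4364, -0.8018]], R = [[4.5826, 2.6186], [0.0000, 1.0690]]

w_1 = (-4, -1, -2); ‖w_1‖ = 4.5826, so q_1 = (-0.8729, -0.2182, -0.4364).
q_1·w_2 = (-0.8729)·(-2) + (-0.2182)·0 + (-0.4364)·(-2) = 2.6186.
u_2 = w_2 − 2.6186·q_1 = (0.2857, 0.5714, -0.8571).
‖u_2‖ = 1.0690, so q_2 = (0.2673, 0.5345, -0.8018).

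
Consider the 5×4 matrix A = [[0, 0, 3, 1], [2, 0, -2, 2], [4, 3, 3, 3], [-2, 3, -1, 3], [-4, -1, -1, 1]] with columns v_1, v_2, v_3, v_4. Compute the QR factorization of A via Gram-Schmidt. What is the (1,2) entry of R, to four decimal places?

v_1 = (0, 2, 4, -2, -4); ‖v_1‖ = 6.3246, so e_1 = (0.0000, 0.3162, 0.6325, -0.3162, -0.6325).
r_{12} = e_1·v_2 = 1.5811.

r_{12} = 1.5811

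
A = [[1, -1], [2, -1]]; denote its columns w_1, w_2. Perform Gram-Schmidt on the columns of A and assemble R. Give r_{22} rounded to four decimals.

r_{22} = 0.4472

w_1 = (1, 2); ‖w_1‖ = 2.2361, so e_1 = (0.4472, 0.8944).
e_1·w_2 = 0.4472·(-1) + 0.8944·(-1) = -1.3416.
u_2 = w_2 + 1.3416·e_1 = (-0.4000, 0.2000).
r_{22} = ‖u_2‖ = 0.4472.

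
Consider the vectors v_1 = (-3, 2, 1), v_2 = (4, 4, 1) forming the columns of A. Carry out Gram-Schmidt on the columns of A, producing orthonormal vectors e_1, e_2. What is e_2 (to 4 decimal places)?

e_2 = (0.5902, 0.7785, 0.2135)

e_1 = v_1/‖v_1‖ = (-3, 2, 1)/3.7417 = (-0.8018, 0.5345, 0.2673).
r_{12} = e_1·v_2 = -0.8018.
u_2 = v_2 + 0.8018·e_1 = (3.3571, 4.4286, 1.2143).
‖u_2‖ = 5.6883, so e_2 = (0.5902, 0.7785, 0.2135).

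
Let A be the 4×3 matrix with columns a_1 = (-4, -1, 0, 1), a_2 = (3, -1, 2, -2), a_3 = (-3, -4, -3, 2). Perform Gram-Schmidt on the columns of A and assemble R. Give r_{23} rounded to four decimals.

r_{23} = -0.6816

a_1 = (-4, -1, 0, 1); ‖a_1‖ = 4.2426, so e_1 = (-0.9428, -0.2357, 0.0000, 0.2357).
e_1·a_2 = (-0.9428)·3 + (-0.2357)·(-1) + 0.0000·2 + 0.2357·(-2) = -3.0641.
u_2 = a_2 + 3.0641·e_1 = (0.1111, -1.7222, 2.0000, -1.2778).
‖u_2‖ = 2.9345, so e_2 = (0.0379, -0.5869, 0.6816, -0.4354).
r_{23} = e_2·a_3 = -0.6816.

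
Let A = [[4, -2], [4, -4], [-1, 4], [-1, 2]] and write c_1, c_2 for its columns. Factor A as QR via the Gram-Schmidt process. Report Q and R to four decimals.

c_1 = (4, 4, -1, -1); ‖c_1‖ = 5.8310, so q_1 = (0.6860, 0.6860, -0.1715, -0.1715).
q_1·c_2 = 0.6860·(-2) + 0.6860·(-4) + (-0.1715)·4 + (-0.1715)·2 = -5.1450.
u_2 = c_2 + 5.1450·q_1 = (1.5294, -0.4706, 3.1176, 1.1176).
‖u_2‖ = 3.6782, so q_2 = (0.4158, -0.1279, 0.8476, 0.3039).

Q = [[0.6860, 0.4158], [0.6860, -0.1279], [-0.1715, 0.8476], [-0.1715, 0.3039]], R = [[5.8310, -5.1450], [0.0000, 3.6782]]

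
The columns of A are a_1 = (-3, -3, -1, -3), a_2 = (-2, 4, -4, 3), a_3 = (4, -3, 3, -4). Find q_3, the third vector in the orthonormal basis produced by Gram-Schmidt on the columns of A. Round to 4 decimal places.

a_1 = (-3, -3, -1, -3); ‖a_1‖ = 5.2915, so q_1 = (-0.5669, -0.5669, -0.1890, -0.5669).
q_1·a_2 = (-0.5669)·(-2) + (-0.5669)·4 + (-0.1890)·(-4) + (-0.5669)·3 = -2.0788.
u_2 = a_2 + 2.0788·q_1 = (-3.1786, 2.8214, -4.3929, 1.8214).
‖u_2‖ = 6.3780, so q_2 = (-0.4984, 0.4424, -0.6888, 0.2856).
q_1·a_3 = (-0.5669)·4 + (-0.5669)·(-3) + (-0.1890)·3 + (-0.5669)·(-4) = 1.1339; q_2·a_3 = (-0.4984)·4 + 0.4424·(-3) + (-0.6888)·3 + 0.2856·(-4) = -6.5292.
u_3 = a_3 − 1.1339·q_1 + 6.5292·q_2 = (1.3889, 0.5312, -1.2827, -1.4925).
‖u_3‖ = 2.4666, so q_3 = (0.5631, 0.2153, -0.5200, -0.6051).

q_3 = (0.5631, 0.2153, -0.5200, -0.6051)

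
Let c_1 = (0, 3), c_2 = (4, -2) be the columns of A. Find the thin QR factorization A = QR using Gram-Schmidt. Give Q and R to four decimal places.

Q = [[0.0000, 1.0000], [1.0000, 0.0000]], R = [[3.0000, -2.0000], [0.0000, 4.0000]]

e_1 = c_1/‖c_1‖ = (0, 3)/3.0000 = (0.0000, 1.0000).
r_{12} = e_1·c_2 = -2.0000.
u_2 = c_2 + 2.0000·e_1 = (4.0000, 0.0000).
‖u_2‖ = 4.0000, so e_2 = (1.0000, 0.0000).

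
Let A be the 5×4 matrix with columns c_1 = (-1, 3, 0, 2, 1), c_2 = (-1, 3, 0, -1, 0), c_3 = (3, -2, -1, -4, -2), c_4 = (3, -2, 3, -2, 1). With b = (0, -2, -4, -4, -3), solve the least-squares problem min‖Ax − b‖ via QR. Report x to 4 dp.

x = (-1.2290, 0.4180, 0.7146, -0.9725)

c_1 = (-1, 3, 0, 2, 1); ‖c_1‖ = 3.8730, so q_1 = (-0.2582, 0.7746, 0.0000, 0.5164, 0.2582).
q_1·c_2 = (-0.2582)·(-1) + 0.7746·3 + 0.0000·0 + 0.5164·(-1) + 0.2582·0 = 2.0656.
u_2 = c_2 − 2.0656·q_1 = (-0.4667, 1.4000, 0.0000, -2.0667, -0.5333).
‖u_2‖ = 2.5949, so q_2 = (-0.1798, 0.5395, 0.0000, -0.7964, -0.2055).
q_1·c_3 = (-0.2582)·3 + 0.7746·(-2) + 0.0000·(-1) + 0.5164·(-4) + 0.2582·(-2) = -4.9058; q_2·c_3 = (-0.1798)·3 + 0.5395·(-2) + 0.0000·(-1) + (-0.7964)·(-4) + (-0.2055)·(-2) = 1.9783.
u_3 = c_3 + 4.9058·q_1 − 1.9783·q_2 = (2.0891, 0.7327, -1.0000, 0.1089, -0.3267).
‖u_3‖ = 2.4535, so q_3 = (0.8515, 0.2986, -0.4076, 0.0444, -0.1332).
q_1·c_4 = (-0.2582)·3 + 0.7746·(-2) + 0.0000·3 + 0.5164·(-2) + 0.2582·1 = -3.0984; q_2·c_4 = (-0.1798)·3 + 0.5395·(-2) + 0.0000·3 + (-0.7964)·(-2) + (-0.2055)·1 = -0.2312; q_3·c_4 = 0.8515·3 + 0.2986·(-2) + (-0.4076)·3 + 0.0444·(-2) + (-0.1332)·1 = 0.5125.
u_4 = c_4 + 3.0984·q_1 + 0.2312·q_2 − 0.5125·q_3 = (1.7220, 0.3717, 3.2089, -0.6069, 1.8207).
‖u_4‖ = 4.1333, so q_4 = (0.4166, 0.0899, 0.7764, -0.1468, 0.4405).
Qᵀb = (-4.3894, 2.7233, 1.2550, -4.0195).
Back-substitute: x_4 = -4.0195/4.1333 = -0.9725.
x_3 = (1.2550 − 0.5125·(-0.9725))/2.4535 = 0.7146.
x_2 = (2.7233 − 1.9783·0.7146 + 0.2312·(-0.9725))/2.5949 = 0.4180.
x_1 = (-4.3894 − 2.0656·0.4180 + 4.9058·0.7146 + 3.0984·(-0.9725))/3.8730 = -1.2290.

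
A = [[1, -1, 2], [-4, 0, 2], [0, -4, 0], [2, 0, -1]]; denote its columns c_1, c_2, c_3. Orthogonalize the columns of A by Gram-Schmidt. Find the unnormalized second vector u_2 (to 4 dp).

u_2 = (-0.9524, -0.1905, -4.0000, 0.0952)

c_1 = (1, -4, 0, 2); ‖c_1‖ = 4.5826, so e_1 = (0.2182, -0.8729, 0.0000, 0.4364).
e_1·c_2 = 0.2182·(-1) + (-0.8729)·0 + 0.0000·(-4) + 0.4364·0 = -0.2182.
u_2 = c_2 + 0.2182·e_1 = (-0.9524, -0.1905, -4.0000, 0.0952).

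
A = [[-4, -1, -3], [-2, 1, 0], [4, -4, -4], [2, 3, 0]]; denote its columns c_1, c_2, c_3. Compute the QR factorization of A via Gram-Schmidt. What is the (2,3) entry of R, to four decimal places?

c_1 = (-4, -2, 4, 2); ‖c_1‖ = 6.3246, so q_1 = (-0.6325, -0.3162, 0.6325, 0.3162).
q_1·c_2 = (-0.6325)·(-1) + (-0.3162)·1 + 0.6325·(-4) + 0.3162·3 = -1.2649.
u_2 = c_2 + 1.2649·q_1 = (-1.8000, 0.6000, -3.2000, 3.4000).
‖u_2‖ = 5.0398, so q_2 = (-0.3572, 0.1191, -0.6349, 0.6746).
r_{23} = q_2·c_3 = 3.6112.

r_{23} = 3.6112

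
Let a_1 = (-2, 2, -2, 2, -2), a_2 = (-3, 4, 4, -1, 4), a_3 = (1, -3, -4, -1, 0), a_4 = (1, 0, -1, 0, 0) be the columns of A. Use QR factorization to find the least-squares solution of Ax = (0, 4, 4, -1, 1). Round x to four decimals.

x = (-0.2321, 0.3088, -0.9382, 1.4263)

a_1 = (-2, 2, -2, 2, -2); ‖a_1‖ = 4.4721, so q_1 = (-0.4472, 0.4472, -0.4472, 0.4472, -0.4472).
q_1·a_2 = (-0.4472)·(-3) + 0.4472·4 + (-0.4472)·4 + 0.4472·(-1) + (-0.4472)·4 = -0.8944.
u_2 = a_2 + 0.8944·q_1 = (-3.4000, 4.4000, 3.6000, -0.6000, 3.6000).
‖u_2‖ = 7.5631, so q_2 = (-0.4496, 0.5818, 0.4760, -0.0793, 0.4760).
q_1·a_3 = (-0.4472)·1 + 0.4472·(-3) + (-0.4472)·(-4) + 0.4472·(-1) + (-0.4472)·0 = -0.4472; q_2·a_3 = (-0.4496)·1 + 0.5818·(-3) + 0.4760·(-4) + (-0.0793)·(-1) + 0.4760·0 = -4.0195.
u_3 = a_3 + 0.4472·q_1 + 4.0195·q_2 = (-1.0070, -0.4615, -2.2867, -1.1189, 1.7133).
‖u_3‖ = 3.2624, so q_3 = (-0.3087, -0.1415, -0.7009, -0.3430, 0.5252).
q_1·a_4 = (-0.4472)·1 + 0.4472·0 + (-0.4472)·(-1) + 0.4472·0 + (-0.4472)·0 = 0.0000; q_2·a_4 = (-0.4496)·1 + 0.5818·0 + 0.4760·(-1) + (-0.0793)·0 + 0.4760·0 = -0.9256; q_3·a_4 = (-0.3087)·1 + (-0.1415)·0 + (-0.7009)·(-1) + (-0.3430)·0 + 0.5252·0 = 0.3923.
u_4 = a_4 + 0.0000·q_1 + 0.9256·q_2 − 0.3923·q_3 = (0.7050, 0.5940, -0.2845, 0.0611, 0.2346).
‖u_4‖ = 0.9947, so q_4 = (0.7087, 0.5971, -0.2860, 0.0614, 0.2358).
Qᵀb = (-0.8944, 4.7864, -2.5015, 1.4188).
Back-substitute: x_4 = 1.4188/0.9947 = 1.4263.
x_3 = (-2.5015 − 0.3923·1.4263)/3.2624 = -0.9382.
x_2 = (4.7864 + 4.0195·(-0.9382) + 0.9256·1.4263)/7.5631 = 0.3088.
x_1 = (-0.8944 + 0.8944·0.3088 + 0.4472·(-0.9382) + 0.0000·1.4263)/4.4721 = -0.2321.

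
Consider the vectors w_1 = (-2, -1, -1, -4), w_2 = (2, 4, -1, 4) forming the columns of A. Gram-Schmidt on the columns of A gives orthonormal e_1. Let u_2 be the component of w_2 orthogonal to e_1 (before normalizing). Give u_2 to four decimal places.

e_1 = w_1/‖w_1‖ = (-2, -1, -1, -4)/4.6904 = (-0.4264, -0.2132, -0.2132, -0.8528).
r_{12} = e_1·w_2 = -4.9036.
u_2 = w_2 + 4.9036·e_1 = (-0.0909, 2.9545, -2.0455, -0.1818).

u_2 = (-0.0909, 2.9545, -2.0455, -0.1818)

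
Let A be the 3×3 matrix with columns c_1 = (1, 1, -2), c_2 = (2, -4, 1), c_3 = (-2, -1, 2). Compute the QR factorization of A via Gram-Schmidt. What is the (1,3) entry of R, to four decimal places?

c_1 = (1, 1, -2); ‖c_1‖ = 2.4495, so q_1 = (0.4082, 0.4082, -0.8165).
r_{13} = q_1·c_3 = -2.8577.

r_{13} = -2.8577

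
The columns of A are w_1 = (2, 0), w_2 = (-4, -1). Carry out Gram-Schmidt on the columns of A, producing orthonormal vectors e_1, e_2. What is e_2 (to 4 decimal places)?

e_1 = w_1/‖w_1‖ = (2, 0)/2.0000 = (1.0000, 0.0000).
r_{12} = e_1·w_2 = -4.0000.
u_2 = w_2 + 4.0000·e_1 = (0.0000, -1.0000).
‖u_2‖ = 1.0000, so e_2 = (0.0000, -1.0000).

e_2 = (0.0000, -1.0000)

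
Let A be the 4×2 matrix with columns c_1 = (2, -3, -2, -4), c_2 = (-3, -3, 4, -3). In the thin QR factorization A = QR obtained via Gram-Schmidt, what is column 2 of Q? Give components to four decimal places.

c_1 = (2, -3, -2, -4); ‖c_1‖ = 5.7446, so q_1 = (0.3482, -0.5222, -0.3482, -0.6963).
q_1·c_2 = 0.3482·(-3) + (-0.5222)·(-3) + (-0.3482)·4 + (-0.6963)·(-3) = 1.2185.
u_2 = c_2 − 1.2185·q_1 = (-3.4242, -2.3636, 4.4242, -2.1515).
‖u_2‖ = 6.4432, so q_2 = (-0.5314, -0.3668, 0.6867, -0.3339).

q_2 = (-0.5314, -0.3668, 0.6867, -0.3339)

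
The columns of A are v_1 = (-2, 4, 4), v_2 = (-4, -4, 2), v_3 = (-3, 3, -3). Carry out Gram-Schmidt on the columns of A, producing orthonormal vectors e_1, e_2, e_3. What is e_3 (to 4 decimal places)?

e_3 = (-0.6667, 0.3333, -0.6667)

e_1 = v_1/‖v_1‖ = (-2, 4, 4)/6.0000 = (-0.3333, 0.6667, 0.6667).
r_{12} = e_1·v_2 = 0.0000.
u_2 = v_2 + 0.0000·e_1 = (-4.0000, -4.0000, 2.0000).
‖u_2‖ = 6.0000, so e_2 = (-0.6667, -0.6667, 0.3333).
r_{13} = e_1·v_3 = 1.0000; r_{23} = e_2·v_3 = -1.0000.
u_3 = v_3 − 1.0000·e_1 + 1.0000·e_2 = (-3.3333, 1.6667, -3.3333).
‖u_3‖ = 5.0000, so e_3 = (-0.6667, 0.3333, -0.6667).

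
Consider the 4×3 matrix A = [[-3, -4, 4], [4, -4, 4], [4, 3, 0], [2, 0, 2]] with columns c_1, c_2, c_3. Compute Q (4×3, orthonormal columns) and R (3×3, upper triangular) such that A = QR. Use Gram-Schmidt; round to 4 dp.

Q = [[-0.4472, -0.5510, 0.6371], [0.5963, -0.7489, -0.2735], [0.5963, 0.3638, 0.4847], [0.2981, -0.0565, 0.5333]], R = [[6.7082, 1.1926, 1.1926], [0.0000, 6.2911, -5.3126], [0.0000, 0.0000, 2.5207]]

e_1 = c_1/‖c_1‖ = (-3, 4, 4, 2)/6.7082 = (-0.4472, 0.5963, 0.5963, 0.2981).
r_{12} = e_1·c_2 = 1.1926.
u_2 = c_2 − 1.1926·e_1 = (-3.4667, -4.7111, 2.2889, -0.3556).
‖u_2‖ = 6.2911, so e_2 = (-0.5510, -0.7489, 0.3638, -0.0565).
r_{13} = e_1·c_3 = 1.1926; r_{23} = e_2·c_3 = -5.3126.
u_3 = c_3 − 1.1926·e_1 + 5.3126·e_2 = (1.6058, -0.6895, 1.2218, 1.3442).
‖u_3‖ = 2.5207, so e_3 = (0.6371, -0.2735, 0.4847, 0.5333).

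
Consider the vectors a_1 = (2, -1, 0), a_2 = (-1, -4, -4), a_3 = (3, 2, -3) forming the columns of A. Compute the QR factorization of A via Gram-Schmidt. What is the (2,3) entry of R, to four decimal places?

r_{23} = -0.1057

a_1 = (2, -1, 0); ‖a_1‖ = 2.2361, so q_1 = (0.8944, -0.4472, 0.0000).
q_1·a_2 = 0.8944·(-1) + (-0.4472)·(-4) + 0.0000·(-4) = 0.8944.
u_2 = a_2 − 0.8944·q_1 = (-1.8000, -3.6000, -4.0000).
‖u_2‖ = 5.6745, so q_2 = (-0.3172, -0.6344, -0.7049).
r_{23} = q_2·a_3 = -0.1057.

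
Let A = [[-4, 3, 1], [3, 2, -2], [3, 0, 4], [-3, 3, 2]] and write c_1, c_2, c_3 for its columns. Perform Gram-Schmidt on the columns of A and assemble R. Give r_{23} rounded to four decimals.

c_1 = (-4, 3, 3, -3); ‖c_1‖ = 6.5574, so q_1 = (-0.6100, 0.4575, 0.4575, -0.4575).
q_1·c_2 = (-0.6100)·3 + 0.4575·2 + 0.4575·0 + (-0.4575)·3 = -2.2875.
u_2 = c_2 + 2.2875·q_1 = (1.6047, 3.0465, 1.0465, 1.9535).
‖u_2‖ = 4.0948, so q_2 = (0.3919, 0.7440, 0.2556, 0.4771).
r_{23} = q_2·c_3 = 0.8803.

r_{23} = 0.8803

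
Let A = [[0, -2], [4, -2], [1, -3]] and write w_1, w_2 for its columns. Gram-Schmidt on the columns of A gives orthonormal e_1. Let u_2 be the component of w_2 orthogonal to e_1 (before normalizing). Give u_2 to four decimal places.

u_2 = (-2.0000, 0.5882, -2.3529)

e_1 = w_1/‖w_1‖ = (0, 4, 1)/4.1231 = (0.0000, 0.9701, 0.2425).
r_{12} = e_1·w_2 = -2.6679.
u_2 = w_2 + 2.6679·e_1 = (-2.0000, 0.5882, -2.3529).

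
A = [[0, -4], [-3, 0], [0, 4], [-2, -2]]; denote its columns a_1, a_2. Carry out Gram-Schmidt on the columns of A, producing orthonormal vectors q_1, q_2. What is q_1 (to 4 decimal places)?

q_1 = a_1/‖a_1‖ = (0, -3, 0, -2)/3.6056 = (0.0000, -0.8321, 0.0000, -0.5547).

q_1 = (0.0000, -0.8321, 0.0000, -0.5547)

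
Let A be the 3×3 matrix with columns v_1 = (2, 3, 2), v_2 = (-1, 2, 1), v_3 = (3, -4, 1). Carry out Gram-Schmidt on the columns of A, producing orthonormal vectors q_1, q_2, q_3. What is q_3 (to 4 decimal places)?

q_3 = (-0.1231, -0.4924, 0.8616)

v_1 = (2, 3, 2); ‖v_1‖ = 4.1231, so q_1 = (0.4851, 0.7276, 0.4851).
q_1·v_2 = 0.4851·(-1) + 0.7276·2 + 0.4851·1 = 1.4552.
u_2 = v_2 − 1.4552·q_1 = (-1.7059, 0.9412, 0.2941).
‖u_2‖ = 1.9704, so q_2 = (-0.8658, 0.4777, 0.1493).
q_1·v_3 = 0.4851·3 + 0.7276·(-4) + 0.4851·1 = -0.9701; q_2·v_3 = (-0.8658)·3 + 0.4777·(-4) + 0.1493·1 = -4.3587.
u_3 = v_3 + 0.9701·q_1 + 4.3587·q_2 = (-0.3030, -1.2121, 2.1212).
‖u_3‖ = 2.4618, so q_3 = (-0.1231, -0.4924, 0.8616).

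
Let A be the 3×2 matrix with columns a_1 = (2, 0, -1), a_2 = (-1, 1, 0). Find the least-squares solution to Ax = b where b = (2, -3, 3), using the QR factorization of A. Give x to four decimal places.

a_1 = (2, 0, -1); ‖a_1‖ = 2.2361, so e_1 = (0.8944, 0.0000, -0.4472).
e_1·a_2 = 0.8944·(-1) + 0.0000·1 + (-0.4472)·0 = -0.8944.
u_2 = a_2 + 0.8944·e_1 = (-0.2000, 1.0000, -0.4000).
‖u_2‖ = 1.0954, so e_2 = (-0.1826, 0.9129, -0.3651).
Qᵀb = (0.4472, -4.1992).
Back-substitute: x_2 = -4.1992/1.0954 = -3.8333.
x_1 = (0.4472 + 0.8944·(-3.8333))/2.2361 = -1.3333.

x = (-1.3333, -3.8333)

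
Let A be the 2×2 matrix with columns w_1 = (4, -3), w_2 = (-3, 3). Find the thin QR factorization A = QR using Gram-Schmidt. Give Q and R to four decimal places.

w_1 = (4, -3); ‖w_1‖ = 5.0000, so e_1 = (0.8000, -0.6000).
e_1·w_2 = 0.8000·(-3) + (-0.6000)·3 = -4.2000.
u_2 = w_2 + 4.2000·e_1 = (0.3600, 0.4800).
‖u_2‖ = 0.6000, so e_2 = (0.6000, 0.8000).

Q = [[0.8000, 0.6000], [-0.6000, 0.8000]], R = [[5.0000, -4.2000], [0.0000, 0.6000]]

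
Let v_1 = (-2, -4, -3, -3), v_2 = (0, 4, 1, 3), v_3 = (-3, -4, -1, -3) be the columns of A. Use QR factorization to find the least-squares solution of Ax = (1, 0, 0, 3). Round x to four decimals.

v_1 = (-2, -4, -3, -3); ‖v_1‖ = 6.1644, so q_1 = (-0.3244, -0.6489, -0.4867, -0.4867).
q_1·v_2 = (-0.3244)·0 + (-0.6489)·4 + (-0.4867)·1 + (-0.4867)·3 = -4.5422.
u_2 = v_2 + 4.5422·q_1 = (-1.4737, 1.0526, -1.2105, 0.7895).
‖u_2‖ = 2.3170, so q_2 = (-0.6360, 0.4543, -0.5225, 0.3407).
q_1·v_3 = (-0.3244)·(-3) + (-0.6489)·(-4) + (-0.4867)·(-1) + (-0.4867)·(-3) = 5.5155; q_2·v_3 = (-0.6360)·(-3) + 0.4543·(-4) + (-0.5225)·(-1) + 0.3407·(-3) = -0.4089.
u_3 = v_3 − 5.5155·q_1 + 0.4089·q_2 = (-1.4706, -0.2353, 1.4706, -0.1765).
‖u_3‖ = 2.1004, so q_3 = (-0.7001, -0.1120, 0.7001, -0.0840).
Qᵀb = (-1.7844, 0.3862, -0.9522).
Back-substitute: x_3 = -0.9522/2.1004 = -0.4533.
x_2 = (0.3862 + 0.4089·(-0.4533))/2.3170 = 0.0867.
x_1 = (-1.7844 + 4.5422·0.0867 − 5.5155·(-0.4533))/6.1644 = 0.1800.

x = (0.1800, 0.0867, -0.4533)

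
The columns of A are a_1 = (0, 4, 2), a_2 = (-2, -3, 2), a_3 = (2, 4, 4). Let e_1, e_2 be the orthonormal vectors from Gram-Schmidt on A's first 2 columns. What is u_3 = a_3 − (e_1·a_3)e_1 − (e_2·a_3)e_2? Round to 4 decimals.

u_3 = (2.2319, -0.6377, 1.2754)

e_1 = a_1/‖a_1‖ = (0, 4, 2)/4.4721 = (0.0000, 0.8944, 0.4472).
r_{12} = e_1·a_2 = -1.7889.
u_2 = a_2 + 1.7889·e_1 = (-2.0000, -1.4000, 2.8000).
‖u_2‖ = 3.7148, so e_2 = (-0.5384, -0.3769, 0.7537).
r_{13} = e_1·a_3 = 5.3666; r_{23} = e_2·a_3 = 0.4307.
u_3 = a_3 − 5.3666·e_1 − 0.4307·e_2 = (2.2319, -0.6377, 1.2754).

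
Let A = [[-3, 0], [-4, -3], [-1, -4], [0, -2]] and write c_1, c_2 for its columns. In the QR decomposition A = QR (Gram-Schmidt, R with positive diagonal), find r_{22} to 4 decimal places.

r_{22} = 4.3765

c_1 = (-3, -4, -1, 0); ‖c_1‖ = 5.0990, so e_1 = (-0.5883, -0.7845, -0.1961, 0.0000).
e_1·c_2 = (-0.5883)·0 + (-0.7845)·(-3) + (-0.1961)·(-4) + 0.0000·(-2) = 3.1379.
u_2 = c_2 − 3.1379·e_1 = (1.8462, -0.5385, -3.3846, -2.0000).
r_{22} = ‖u_2‖ = 4.3765.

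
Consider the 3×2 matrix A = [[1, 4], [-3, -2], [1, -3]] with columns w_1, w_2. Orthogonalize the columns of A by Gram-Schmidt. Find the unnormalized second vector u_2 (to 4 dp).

w_1 = (1, -3, 1); ‖w_1‖ = 3.3166, so q_1 = (0.3015, -0.9045, 0.3015).
q_1·w_2 = 0.3015·4 + (-0.9045)·(-2) + 0.3015·(-3) = 2.1106.
u_2 = w_2 − 2.1106·q_1 = (3.3636, -0.0909, -3.6364).

u_2 = (3.3636, -0.0909, -3.6364)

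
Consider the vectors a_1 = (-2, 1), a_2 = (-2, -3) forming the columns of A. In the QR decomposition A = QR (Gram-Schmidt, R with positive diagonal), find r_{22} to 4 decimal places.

r_{22} = 3.5777

a_1 = (-2, 1); ‖a_1‖ = 2.2361, so e_1 = (-0.8944, 0.4472).
e_1·a_2 = (-0.8944)·(-2) + 0.4472·(-3) = 0.4472.
u_2 = a_2 − 0.4472·e_1 = (-1.6000, -3.2000).
r_{22} = ‖u_2‖ = 3.5777.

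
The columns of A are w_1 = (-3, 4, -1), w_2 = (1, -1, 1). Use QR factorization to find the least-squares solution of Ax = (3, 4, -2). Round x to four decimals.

w_1 = (-3, 4, -1); ‖w_1‖ = 5.0990, so q_1 = (-0.5883, 0.7845, -0.1961).
q_1·w_2 = (-0.5883)·1 + 0.7845·(-1) + (-0.1961)·1 = -1.5689.
u_2 = w_2 + 1.5689·q_1 = (0.0769, 0.2308, 0.6923).
‖u_2‖ = 0.7338, so q_2 = (0.1048, 0.3145, 0.9435).
Qᵀb = (1.7650, -0.3145).
Back-substitute: x_2 = -0.3145/0.7338 = -0.4286.
x_1 = (1.7650 + 1.5689·(-0.4286))/5.0990 = 0.2143.

x = (0.2143, -0.4286)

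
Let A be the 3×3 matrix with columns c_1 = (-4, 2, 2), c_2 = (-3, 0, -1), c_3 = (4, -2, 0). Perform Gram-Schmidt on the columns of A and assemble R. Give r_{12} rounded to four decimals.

c_1 = (-4, 2, 2); ‖c_1‖ = 4.8990, so e_1 = (-0.8165, 0.4082, 0.4082).
r_{12} = e_1·c_2 = 2.0412.

r_{12} = 2.0412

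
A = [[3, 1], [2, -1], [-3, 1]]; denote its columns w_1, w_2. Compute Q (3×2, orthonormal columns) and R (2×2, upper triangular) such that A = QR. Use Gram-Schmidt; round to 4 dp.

w_1 = (3, 2, -3); ‖w_1‖ = 4.6904, so q_1 = (0.6396, 0.4264, -0.6396).
q_1·w_2 = 0.6396·1 + 0.4264·(-1) + (-0.6396)·1 = -0.4264.
u_2 = w_2 + 0.4264·q_1 = (1.2727, -0.8182, 0.7273).
‖u_2‖ = 1.6787, so q_2 = (0.7581, -0.4874, 0.4332).

Q = [[0.6396, 0.7581], [0.4264, -0.4874], [-0.6396, 0.4332]], R = [[4.6904, -0.4264], [0.0000, 1.6787]]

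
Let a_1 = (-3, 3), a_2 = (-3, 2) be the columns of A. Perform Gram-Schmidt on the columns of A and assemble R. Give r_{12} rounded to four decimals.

e_1 = a_1/‖a_1‖ = (-3, 3)/4.2426 = (-0.7071, 0.7071).
r_{12} = e_1·a_2 = 3.5355.

r_{12} = 3.5355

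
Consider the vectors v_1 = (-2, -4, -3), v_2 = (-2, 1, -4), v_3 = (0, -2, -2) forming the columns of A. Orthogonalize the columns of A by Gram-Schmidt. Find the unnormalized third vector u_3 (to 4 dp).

q_1 = v_1/‖v_1‖ = (-2, -4, -3)/5.3852 = (-0.3714, -0.7428, -0.5571).
r_{12} = q_1·v_2 = 2.2283.
u_2 = v_2 − 2.2283·q_1 = (-1.1724, 2.6552, -2.7586).
‖u_2‖ = 4.0043, so q_2 = (-0.2928, 0.6631, -0.6889).
r_{13} = q_1·v_3 = 2.5997; r_{23} = q_2·v_3 = 0.0517.
u_3 = v_3 − 2.5997·q_1 − 0.0517·q_2 = (0.9806, -0.1032, -0.5161).

u_3 = (0.9806, -0.1032, -0.5161)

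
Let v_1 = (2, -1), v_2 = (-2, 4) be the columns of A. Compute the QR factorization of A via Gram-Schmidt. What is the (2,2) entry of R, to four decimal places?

r_{22} = 2.6833

v_1 = (2, -1); ‖v_1‖ = 2.2361, so e_1 = (0.8944, -0.4472).
e_1·v_2 = 0.8944·(-2) + (-0.4472)·4 = -3.5777.
u_2 = v_2 + 3.5777·e_1 = (1.2000, 2.4000).
r_{22} = ‖u_2‖ = 2.6833.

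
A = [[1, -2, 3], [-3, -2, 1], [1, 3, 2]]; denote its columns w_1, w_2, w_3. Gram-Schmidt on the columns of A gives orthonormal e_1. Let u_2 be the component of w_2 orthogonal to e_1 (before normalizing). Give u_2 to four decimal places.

e_1 = w_1/‖w_1‖ = (1, -3, 1)/3.3166 = (0.3015, -0.9045, 0.3015).
r_{12} = e_1·w_2 = 2.1106.
u_2 = w_2 − 2.1106·e_1 = (-2.6364, -0.0909, 2.3636).

u_2 = (-2.6364, -0.0909, 2.3636)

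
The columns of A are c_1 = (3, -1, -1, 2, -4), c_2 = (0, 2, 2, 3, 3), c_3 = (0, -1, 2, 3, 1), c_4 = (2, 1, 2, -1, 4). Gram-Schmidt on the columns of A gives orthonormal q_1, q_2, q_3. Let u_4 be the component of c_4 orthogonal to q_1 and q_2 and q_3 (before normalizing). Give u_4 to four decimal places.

q_1 = c_1/‖c_1‖ = (3, -1, -1, 2, -4)/5.5678 = (0.5388, -0.1796, -0.1796, 0.3592, -0.7184).
r_{12} = q_1·c_2 = -1.7961.
u_2 = c_2 + 1.7961·q_1 = (0.9677, 1.6774, 1.6774, 3.6452, 1.7097).
‖u_2‖ = 4.7722, so q_2 = (0.2028, 0.3515, 0.3515, 0.7638, 0.3583).
r_{13} = q_1·c_3 = 0.1796; r_{23} = q_2·c_3 = 3.0012.
u_3 = c_3 − 0.1796·q_1 − 3.0012·q_2 = (-0.7054, -2.0227, 0.9773, 0.6431, 0.0538).
‖u_3‖ = 2.4414, so q_3 = (-0.2889, -0.8285, 0.4003, 0.2634, 0.0220).
r_{14} = q_1·c_4 = -2.6941; r_{24} = q_2·c_4 = 2.1293; r_{34} = q_3·c_4 = -0.7809.
u_4 = c_4 + 2.6941·q_1 − 2.1293·q_2 + 0.7809·q_3 = (2.7942, -0.8793, 1.0803, -1.4529, 1.3189).

u_4 = (2.7942, -0.8793, 1.0803, -1.4529, 1.3189)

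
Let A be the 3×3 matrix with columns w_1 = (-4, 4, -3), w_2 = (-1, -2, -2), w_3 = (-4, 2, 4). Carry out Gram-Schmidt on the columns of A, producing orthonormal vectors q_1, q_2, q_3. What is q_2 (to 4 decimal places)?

q_2 = (-0.2698, -0.7357, -0.6213)

w_1 = (-4, 4, -3); ‖w_1‖ = 6.4031, so q_1 = (-0.6247, 0.6247, -0.4685).
q_1·w_2 = (-0.6247)·(-1) + 0.6247·(-2) + (-0.4685)·(-2) = 0.3123.
u_2 = w_2 − 0.3123·q_1 = (-0.8049, -2.1951, -1.8537).
‖u_2‖ = 2.9837, so q_2 = (-0.2698, -0.7357, -0.6213).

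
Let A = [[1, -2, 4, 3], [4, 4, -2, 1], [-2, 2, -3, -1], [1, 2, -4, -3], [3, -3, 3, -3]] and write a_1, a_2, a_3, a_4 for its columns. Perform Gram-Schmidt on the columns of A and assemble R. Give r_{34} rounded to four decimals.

a_1 = (1, 4, -2, 1, 3); ‖a_1‖ = 5.5678, so q_1 = (0.1796, 0.7184, -0.3592, 0.1796, 0.5388).
q_1·a_2 = 0.1796·(-2) + 0.7184·4 + (-0.3592)·2 + 0.1796·2 + 0.5388·(-3) = 0.5388.
u_2 = a_2 − 0.5388·q_1 = (-2.0968, 3.6129, 2.1935, 1.9032, -3.2903).
‖u_2‖ = 6.0589, so q_2 = (-0.3461, 0.5963, 0.3620, 0.3141, -0.5431).
q_1·a_3 = 0.1796·4 + 0.7184·(-2) + (-0.3592)·(-3) + 0.1796·(-4) + 0.5388·3 = 1.2572; q_2·a_3 = (-0.3461)·4 + 0.5963·(-2) + 0.3620·(-3) + 0.3141·(-4) + (-0.5431)·3 = -6.5487.
u_3 = a_3 − 1.2572·q_1 + 6.5487·q_2 = (1.5079, 1.0018, -0.1775, -2.1687, -1.2337).
‖u_3‖ = 3.0878, so q_3 = (0.4884, 0.3244, -0.0575, -0.7024, -0.3996).
r_{34} = q_3·a_4 = 5.1527.

r_{34} = 5.1527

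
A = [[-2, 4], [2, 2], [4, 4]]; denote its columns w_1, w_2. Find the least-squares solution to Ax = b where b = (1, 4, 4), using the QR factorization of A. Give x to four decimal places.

w_1 = (-2, 2, 4); ‖w_1‖ = 4.8990, so e_1 = (-0.4082, 0.4082, 0.8165).
e_1·w_2 = (-0.4082)·4 + 0.4082·2 + 0.8165·4 = 2.4495.
u_2 = w_2 − 2.4495·e_1 = (5.0000, 1.0000, 2.0000).
‖u_2‖ = 5.4772, so e_2 = (0.9129, 0.1826, 0.3651).
Qᵀb = (4.4907, 3.1038).
Back-substitute: x_2 = 3.1038/5.4772 = 0.5667.
x_1 = (4.4907 − 2.4495·0.5667)/4.8990 = 0.6333.

x = (0.6333, 0.5667)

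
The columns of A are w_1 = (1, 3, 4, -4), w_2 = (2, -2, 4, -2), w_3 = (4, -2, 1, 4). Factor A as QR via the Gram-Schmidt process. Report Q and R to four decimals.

q_1 = w_1/‖w_1‖ = (1, 3, 4, -4)/6.4807 = (0.1543, 0.4629, 0.6172, -0.6172).
r_{12} = q_1·w_2 = 3.0861.
u_2 = w_2 − 3.0861·q_1 = (1.5238, -3.4286, 2.0952, -0.0952).
‖u_2‖ = 4.2984, so q_2 = (0.3545, -0.7976, 0.4874, -0.0222).
r_{13} = q_1·w_3 = -2.1602; r_{23} = q_2·w_3 = 3.4121.
u_3 = w_3 + 2.1602·q_1 − 3.4121·q_2 = (3.1237, 1.7216, 0.6701, 2.7423).
‖u_3‖ = 4.5487, so q_3 = (0.6867, 0.3785, 0.1473, 0.6029).

Q = [[0.1543, 0.3545, 0.6867], [0.4629, -0.7976, 0.3785], [0.6172, 0.4874, 0.1473], [-0.6172, -0.0222, 0.6029]], R = [[6.4807, 3.0861, -2.1602], [0.0000, 4.2984, 3.4121], [0.0000, 0.0000, 4.5487]]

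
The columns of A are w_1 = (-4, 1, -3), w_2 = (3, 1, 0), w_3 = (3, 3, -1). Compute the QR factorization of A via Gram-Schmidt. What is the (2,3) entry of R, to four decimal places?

q_1 = w_1/‖w_1‖ = (-4, 1, -3)/5.0990 = (-0.7845, 0.1961, -0.5883).
r_{12} = q_1·w_2 = -2.1573.
u_2 = w_2 + 2.1573·q_1 = (1.3077, 1.4231, -1.2692).
‖u_2‖ = 2.3122, so q_2 = (0.5656, 0.6155, -0.5489).
r_{23} = q_2·w_3 = 4.0921.

r_{23} = 4.0921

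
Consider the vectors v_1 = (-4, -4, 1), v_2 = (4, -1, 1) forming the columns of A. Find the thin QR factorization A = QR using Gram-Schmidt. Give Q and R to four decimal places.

e_1 = v_1/‖v_1‖ = (-4, -4, 1)/5.7446 = (-0.6963, -0.6963, 0.1741).
r_{12} = e_1·v_2 = -1.9149.
u_2 = v_2 + 1.9149·e_1 = (2.6667, -2.3333, 1.3333).
‖u_2‖ = 3.7859, so e_2 = (0.7044, -0.6163, 0.3522).

Q = [[-0.6963, 0.7044], [-0.6963, -0.6163], [0.1741, 0.3522]], R = [[5.7446, -1.9149], [0.0000, 3.7859]]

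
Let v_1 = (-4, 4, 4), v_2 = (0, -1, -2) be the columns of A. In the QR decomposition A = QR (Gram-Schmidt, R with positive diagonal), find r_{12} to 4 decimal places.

r_{12} = -1.7321

e_1 = v_1/‖v_1‖ = (-4, 4, 4)/6.9282 = (-0.5774, 0.5774, 0.5774).
r_{12} = e_1·v_2 = -1.7321.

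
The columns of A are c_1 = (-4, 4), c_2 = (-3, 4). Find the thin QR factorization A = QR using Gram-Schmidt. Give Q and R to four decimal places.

Q = [[-0.7071, 0.7071], [0.7071, 0.7071]], R = [[5.6569, 4.9497], [0.0000, 0.7071]]

c_1 = (-4, 4); ‖c_1‖ = 5.6569, so e_1 = (-0.7071, 0.7071).
e_1·c_2 = (-0.7071)·(-3) + 0.7071·4 = 4.9497.
u_2 = c_2 − 4.9497·e_1 = (0.5000, 0.5000).
‖u_2‖ = 0.7071, so e_2 = (0.7071, 0.7071).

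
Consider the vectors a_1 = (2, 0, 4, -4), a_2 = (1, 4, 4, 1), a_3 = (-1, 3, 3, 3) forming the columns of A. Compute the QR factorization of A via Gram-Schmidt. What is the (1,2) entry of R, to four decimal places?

q_1 = a_1/‖a_1‖ = (2, 0, 4, -4)/6.0000 = (0.3333, 0.0000, 0.6667, -0.6667).
r_{12} = q_1·a_2 = 2.3333.

r_{12} = 2.3333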